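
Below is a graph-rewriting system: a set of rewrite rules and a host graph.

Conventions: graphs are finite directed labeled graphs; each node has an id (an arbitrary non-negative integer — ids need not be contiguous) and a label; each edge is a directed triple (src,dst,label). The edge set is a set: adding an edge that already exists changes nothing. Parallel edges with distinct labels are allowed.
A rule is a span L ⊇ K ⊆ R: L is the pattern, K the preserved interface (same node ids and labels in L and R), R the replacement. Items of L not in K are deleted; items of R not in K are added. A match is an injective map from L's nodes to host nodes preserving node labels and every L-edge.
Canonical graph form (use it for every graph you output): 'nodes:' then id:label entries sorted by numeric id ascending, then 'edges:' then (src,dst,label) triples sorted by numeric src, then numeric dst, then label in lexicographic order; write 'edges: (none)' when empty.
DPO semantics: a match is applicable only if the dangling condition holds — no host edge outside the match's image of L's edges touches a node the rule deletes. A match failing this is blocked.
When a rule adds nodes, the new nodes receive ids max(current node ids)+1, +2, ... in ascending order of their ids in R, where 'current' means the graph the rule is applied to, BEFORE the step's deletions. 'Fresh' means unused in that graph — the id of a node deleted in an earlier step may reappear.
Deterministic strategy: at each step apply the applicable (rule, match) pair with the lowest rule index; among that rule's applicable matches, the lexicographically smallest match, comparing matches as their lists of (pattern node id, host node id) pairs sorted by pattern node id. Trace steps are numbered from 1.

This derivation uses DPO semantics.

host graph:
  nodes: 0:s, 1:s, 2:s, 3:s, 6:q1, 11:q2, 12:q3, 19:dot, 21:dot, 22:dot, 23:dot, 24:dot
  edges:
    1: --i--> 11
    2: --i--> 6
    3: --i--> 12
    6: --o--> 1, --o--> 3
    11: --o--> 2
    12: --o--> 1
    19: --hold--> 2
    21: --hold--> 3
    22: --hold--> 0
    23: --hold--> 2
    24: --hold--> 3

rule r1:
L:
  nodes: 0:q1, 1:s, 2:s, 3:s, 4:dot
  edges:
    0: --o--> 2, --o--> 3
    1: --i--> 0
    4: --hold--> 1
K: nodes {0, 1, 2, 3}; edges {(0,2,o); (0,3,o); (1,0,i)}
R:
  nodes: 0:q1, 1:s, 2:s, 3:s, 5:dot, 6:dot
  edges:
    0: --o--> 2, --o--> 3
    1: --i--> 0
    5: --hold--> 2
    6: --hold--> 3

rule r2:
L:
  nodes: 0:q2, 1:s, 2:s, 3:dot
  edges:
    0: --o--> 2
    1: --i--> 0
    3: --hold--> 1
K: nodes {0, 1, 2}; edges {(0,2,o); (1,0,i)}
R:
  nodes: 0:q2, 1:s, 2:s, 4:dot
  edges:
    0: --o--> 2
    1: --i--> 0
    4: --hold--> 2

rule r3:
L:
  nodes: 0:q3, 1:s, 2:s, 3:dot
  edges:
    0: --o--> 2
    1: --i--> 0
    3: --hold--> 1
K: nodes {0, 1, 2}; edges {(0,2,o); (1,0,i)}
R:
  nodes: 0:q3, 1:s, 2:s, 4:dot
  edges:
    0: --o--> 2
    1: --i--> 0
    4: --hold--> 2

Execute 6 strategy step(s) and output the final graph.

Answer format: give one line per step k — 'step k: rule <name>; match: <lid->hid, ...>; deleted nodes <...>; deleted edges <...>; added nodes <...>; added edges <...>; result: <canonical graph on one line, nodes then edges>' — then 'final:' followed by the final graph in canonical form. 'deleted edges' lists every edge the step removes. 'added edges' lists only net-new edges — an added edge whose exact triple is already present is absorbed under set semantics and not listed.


step 1: rule r1; match: 0->6, 1->2, 2->1, 3->3, 4->19; deleted nodes 19; deleted edges (19,2,hold); added nodes 25, 26; added edges (25,1,hold); (26,3,hold); result: nodes: 0:s, 1:s, 2:s, 3:s, 6:q1, 11:q2, 12:q3, 21:dot, 22:dot, 23:dot, 24:dot, 25:dot, 26:dot edges: (1,11,i); (2,6,i); (3,12,i); (6,1,o); (6,3,o); (11,2,o); (12,1,o); (21,3,hold); (22,0,hold); (23,2,hold); (24,3,hold); (25,1,hold); (26,3,hold)
step 2: rule r1; match: 0->6, 1->2, 2->1, 3->3, 4->23; deleted nodes 23; deleted edges (23,2,hold); added nodes 27, 28; added edges (27,1,hold); (28,3,hold); result: nodes: 0:s, 1:s, 2:s, 3:s, 6:q1, 11:q2, 12:q3, 21:dot, 22:dot, 24:dot, 25:dot, 26:dot, 27:dot, 28:dot edges: (1,11,i); (2,6,i); (3,12,i); (6,1,o); (6,3,o); (11,2,o); (12,1,o); (21,3,hold); (22,0,hold); (24,3,hold); (25,1,hold); (26,3,hold); (27,1,hold); (28,3,hold)
step 3: rule r2; match: 0->11, 1->1, 2->2, 3->25; deleted nodes 25; deleted edges (25,1,hold); added nodes 29; added edges (29,2,hold); result: nodes: 0:s, 1:s, 2:s, 3:s, 6:q1, 11:q2, 12:q3, 21:dot, 22:dot, 24:dot, 26:dot, 27:dot, 28:dot, 29:dot edges: (1,11,i); (2,6,i); (3,12,i); (6,1,o); (6,3,o); (11,2,o); (12,1,o); (21,3,hold); (22,0,hold); (24,3,hold); (26,3,hold); (27,1,hold); (28,3,hold); (29,2,hold)
step 4: rule r1; match: 0->6, 1->2, 2->1, 3->3, 4->29; deleted nodes 29; deleted edges (29,2,hold); added nodes 30, 31; added edges (30,1,hold); (31,3,hold); result: nodes: 0:s, 1:s, 2:s, 3:s, 6:q1, 11:q2, 12:q3, 21:dot, 22:dot, 24:dot, 26:dot, 27:dot, 28:dot, 30:dot, 31:dot edges: (1,11,i); (2,6,i); (3,12,i); (6,1,o); (6,3,o); (11,2,o); (12,1,o); (21,3,hold); (22,0,hold); (24,3,hold); (26,3,hold); (27,1,hold); (28,3,hold); (30,1,hold); (31,3,hold)
step 5: rule r2; match: 0->11, 1->1, 2->2, 3->27; deleted nodes 27; deleted edges (27,1,hold); added nodes 32; added edges (32,2,hold); result: nodes: 0:s, 1:s, 2:s, 3:s, 6:q1, 11:q2, 12:q3, 21:dot, 22:dot, 24:dot, 26:dot, 28:dot, 30:dot, 31:dot, 32:dot edges: (1,11,i); (2,6,i); (3,12,i); (6,1,o); (6,3,o); (11,2,o); (12,1,o); (21,3,hold); (22,0,hold); (24,3,hold); (26,3,hold); (28,3,hold); (30,1,hold); (31,3,hold); (32,2,hold)
step 6: rule r1; match: 0->6, 1->2, 2->1, 3->3, 4->32; deleted nodes 32; deleted edges (32,2,hold); added nodes 33, 34; added edges (33,1,hold); (34,3,hold); result: nodes: 0:s, 1:s, 2:s, 3:s, 6:q1, 11:q2, 12:q3, 21:dot, 22:dot, 24:dot, 26:dot, 28:dot, 30:dot, 31:dot, 33:dot, 34:dot edges: (1,11,i); (2,6,i); (3,12,i); (6,1,o); (6,3,o); (11,2,o); (12,1,o); (21,3,hold); (22,0,hold); (24,3,hold); (26,3,hold); (28,3,hold); (30,1,hold); (31,3,hold); (33,1,hold); (34,3,hold)
final:
nodes: 0:s, 1:s, 2:s, 3:s, 6:q1, 11:q2, 12:q3, 21:dot, 22:dot, 24:dot, 26:dot, 28:dot, 30:dot, 31:dot, 33:dot, 34:dot
edges: (1,11,i); (2,6,i); (3,12,i); (6,1,o); (6,3,o); (11,2,o); (12,1,o); (21,3,hold); (22,0,hold); (24,3,hold); (26,3,hold); (28,3,hold); (30,1,hold); (31,3,hold); (33,1,hold); (34,3,hold)


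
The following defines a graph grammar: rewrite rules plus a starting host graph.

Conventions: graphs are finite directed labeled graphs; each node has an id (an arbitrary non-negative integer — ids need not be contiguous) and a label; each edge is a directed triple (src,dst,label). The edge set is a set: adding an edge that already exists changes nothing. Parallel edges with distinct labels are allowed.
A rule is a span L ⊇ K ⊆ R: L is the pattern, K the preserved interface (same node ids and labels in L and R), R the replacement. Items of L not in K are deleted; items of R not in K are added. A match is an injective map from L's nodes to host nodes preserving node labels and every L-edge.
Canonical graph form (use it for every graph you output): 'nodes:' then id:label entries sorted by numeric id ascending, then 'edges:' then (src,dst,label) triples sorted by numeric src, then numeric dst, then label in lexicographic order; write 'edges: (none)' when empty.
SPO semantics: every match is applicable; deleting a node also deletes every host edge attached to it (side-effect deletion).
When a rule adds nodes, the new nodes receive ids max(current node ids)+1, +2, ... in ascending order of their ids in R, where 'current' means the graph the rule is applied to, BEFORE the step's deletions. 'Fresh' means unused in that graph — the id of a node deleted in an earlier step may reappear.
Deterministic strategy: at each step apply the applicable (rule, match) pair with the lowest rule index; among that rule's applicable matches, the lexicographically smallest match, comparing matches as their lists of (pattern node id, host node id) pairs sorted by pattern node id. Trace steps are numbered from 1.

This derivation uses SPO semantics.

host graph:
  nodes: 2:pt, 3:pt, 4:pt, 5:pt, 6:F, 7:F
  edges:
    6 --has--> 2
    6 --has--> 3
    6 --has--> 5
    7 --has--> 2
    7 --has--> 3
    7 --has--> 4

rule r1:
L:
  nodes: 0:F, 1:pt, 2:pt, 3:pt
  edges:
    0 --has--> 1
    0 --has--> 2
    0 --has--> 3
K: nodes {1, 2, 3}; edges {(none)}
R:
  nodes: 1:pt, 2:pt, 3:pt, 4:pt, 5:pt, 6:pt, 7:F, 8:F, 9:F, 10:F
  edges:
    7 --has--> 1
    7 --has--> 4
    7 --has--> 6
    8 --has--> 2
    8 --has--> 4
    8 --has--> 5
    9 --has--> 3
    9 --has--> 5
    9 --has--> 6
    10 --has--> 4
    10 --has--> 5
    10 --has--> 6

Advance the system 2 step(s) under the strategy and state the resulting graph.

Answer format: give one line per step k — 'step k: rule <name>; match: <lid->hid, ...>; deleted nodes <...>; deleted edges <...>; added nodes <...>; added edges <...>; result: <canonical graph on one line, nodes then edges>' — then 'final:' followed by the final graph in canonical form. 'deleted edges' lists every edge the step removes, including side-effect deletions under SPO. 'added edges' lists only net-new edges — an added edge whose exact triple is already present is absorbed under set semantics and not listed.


step 1: rule r1; match: 0->6, 1->2, 2->3, 3->5; deleted nodes 6; deleted edges (6,2,has); (6,3,has); (6,5,has); added nodes 8, 9, 10, 11, 12, 13, 14; added edges (11,2,has); (11,8,has); (11,10,has); (12,3,has); (12,8,has); (12,9,has); (13,5,has); (13,9,has); (13,10,has); (14,8,has); (14,9,has); (14,10,has); result: nodes: 2:pt, 3:pt, 4:pt, 5:pt, 7:F, 8:pt, 9:pt, 10:pt, 11:F, 12:F, 13:F, 14:F edges: (7,2,has); (7,3,has); (7,4,has); (11,2,has); (11,8,has); (11,10,has); (12,3,has); (12,8,has); (12,9,has); (13,5,has); (13,9,has); (13,10,has); (14,8,has); (14,9,has); (14,10,has)
step 2: rule r1; match: 0->7, 1->2, 2->3, 3->4; deleted nodes 7; deleted edges (7,2,has); (7,3,has); (7,4,has); added nodes 15, 16, 17, 18, 19, 20, 21; added edges (18,2,has); (18,15,has); (18,17,has); (19,3,has); (19,15,has); (19,16,has); (20,4,has); (20,16,has); (20,17,has); (21,15,has); (21,16,has); (21,17,has); result: nodes: 2:pt, 3:pt, 4:pt, 5:pt, 8:pt, 9:pt, 10:pt, 11:F, 12:F, 13:F, 14:F, 15:pt, 16:pt, 17:pt, 18:F, 19:F, 20:F, 21:F edges: (11,2,has); (11,8,has); (11,10,has); (12,3,has); (12,8,has); (12,9,has); (13,5,has); (13,9,has); (13,10,has); (14,8,has); (14,9,has); (14,10,has); (18,2,has); (18,15,has); (18,17,has); (19,3,has); (19,15,has); (19,16,has); (20,4,has); (20,16,has); (20,17,has); (21,15,has); (21,16,has); (21,17,has)
final:
nodes: 2:pt, 3:pt, 4:pt, 5:pt, 8:pt, 9:pt, 10:pt, 11:F, 12:F, 13:F, 14:F, 15:pt, 16:pt, 17:pt, 18:F, 19:F, 20:F, 21:F
edges: (11,2,has); (11,8,has); (11,10,has); (12,3,has); (12,8,has); (12,9,has); (13,5,has); (13,9,has); (13,10,has); (14,8,has); (14,9,has); (14,10,has); (18,2,has); (18,15,has); (18,17,has); (19,3,has); (19,15,has); (19,16,has); (20,4,has); (20,16,has); (20,17,has); (21,15,has); (21,16,has); (21,17,has)


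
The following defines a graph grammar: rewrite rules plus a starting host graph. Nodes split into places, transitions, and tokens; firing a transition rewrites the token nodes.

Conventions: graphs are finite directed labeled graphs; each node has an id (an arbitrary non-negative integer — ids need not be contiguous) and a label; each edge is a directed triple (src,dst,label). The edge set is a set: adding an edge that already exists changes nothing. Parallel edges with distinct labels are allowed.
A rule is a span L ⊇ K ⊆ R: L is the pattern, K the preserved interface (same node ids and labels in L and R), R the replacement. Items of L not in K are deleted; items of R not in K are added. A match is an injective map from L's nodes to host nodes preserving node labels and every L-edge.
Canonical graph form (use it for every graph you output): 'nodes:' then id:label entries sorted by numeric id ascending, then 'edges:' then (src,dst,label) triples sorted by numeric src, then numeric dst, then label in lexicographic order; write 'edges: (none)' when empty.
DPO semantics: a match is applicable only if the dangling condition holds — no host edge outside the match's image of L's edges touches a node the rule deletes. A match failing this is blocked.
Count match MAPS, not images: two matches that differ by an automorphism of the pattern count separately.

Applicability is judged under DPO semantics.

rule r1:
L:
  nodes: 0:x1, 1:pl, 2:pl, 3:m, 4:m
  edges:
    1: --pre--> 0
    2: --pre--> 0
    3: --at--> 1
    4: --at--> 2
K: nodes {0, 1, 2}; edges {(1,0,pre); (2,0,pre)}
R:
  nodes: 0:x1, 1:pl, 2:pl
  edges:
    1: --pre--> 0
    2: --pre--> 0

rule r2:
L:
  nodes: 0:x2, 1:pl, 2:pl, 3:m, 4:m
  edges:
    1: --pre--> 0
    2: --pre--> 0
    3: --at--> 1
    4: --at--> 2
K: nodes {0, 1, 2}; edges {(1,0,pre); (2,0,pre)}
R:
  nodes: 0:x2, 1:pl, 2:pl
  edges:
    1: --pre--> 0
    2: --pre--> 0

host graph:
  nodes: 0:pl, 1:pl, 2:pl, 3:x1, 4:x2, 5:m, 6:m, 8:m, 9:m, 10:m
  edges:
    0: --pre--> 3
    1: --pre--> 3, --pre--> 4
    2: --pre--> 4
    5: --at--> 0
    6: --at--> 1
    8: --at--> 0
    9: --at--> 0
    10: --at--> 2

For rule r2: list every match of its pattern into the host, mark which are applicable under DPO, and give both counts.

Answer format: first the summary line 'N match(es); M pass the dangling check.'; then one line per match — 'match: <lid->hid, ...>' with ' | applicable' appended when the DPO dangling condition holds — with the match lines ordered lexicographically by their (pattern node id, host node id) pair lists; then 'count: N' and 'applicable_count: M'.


2 match(es); 2 pass the dangling check.
match: 0->4, 1->1, 2->2, 3->6, 4->10 | applicable
match: 0->4, 1->2, 2->1, 3->10, 4->6 | applicable
count: 2
applicable_count: 2


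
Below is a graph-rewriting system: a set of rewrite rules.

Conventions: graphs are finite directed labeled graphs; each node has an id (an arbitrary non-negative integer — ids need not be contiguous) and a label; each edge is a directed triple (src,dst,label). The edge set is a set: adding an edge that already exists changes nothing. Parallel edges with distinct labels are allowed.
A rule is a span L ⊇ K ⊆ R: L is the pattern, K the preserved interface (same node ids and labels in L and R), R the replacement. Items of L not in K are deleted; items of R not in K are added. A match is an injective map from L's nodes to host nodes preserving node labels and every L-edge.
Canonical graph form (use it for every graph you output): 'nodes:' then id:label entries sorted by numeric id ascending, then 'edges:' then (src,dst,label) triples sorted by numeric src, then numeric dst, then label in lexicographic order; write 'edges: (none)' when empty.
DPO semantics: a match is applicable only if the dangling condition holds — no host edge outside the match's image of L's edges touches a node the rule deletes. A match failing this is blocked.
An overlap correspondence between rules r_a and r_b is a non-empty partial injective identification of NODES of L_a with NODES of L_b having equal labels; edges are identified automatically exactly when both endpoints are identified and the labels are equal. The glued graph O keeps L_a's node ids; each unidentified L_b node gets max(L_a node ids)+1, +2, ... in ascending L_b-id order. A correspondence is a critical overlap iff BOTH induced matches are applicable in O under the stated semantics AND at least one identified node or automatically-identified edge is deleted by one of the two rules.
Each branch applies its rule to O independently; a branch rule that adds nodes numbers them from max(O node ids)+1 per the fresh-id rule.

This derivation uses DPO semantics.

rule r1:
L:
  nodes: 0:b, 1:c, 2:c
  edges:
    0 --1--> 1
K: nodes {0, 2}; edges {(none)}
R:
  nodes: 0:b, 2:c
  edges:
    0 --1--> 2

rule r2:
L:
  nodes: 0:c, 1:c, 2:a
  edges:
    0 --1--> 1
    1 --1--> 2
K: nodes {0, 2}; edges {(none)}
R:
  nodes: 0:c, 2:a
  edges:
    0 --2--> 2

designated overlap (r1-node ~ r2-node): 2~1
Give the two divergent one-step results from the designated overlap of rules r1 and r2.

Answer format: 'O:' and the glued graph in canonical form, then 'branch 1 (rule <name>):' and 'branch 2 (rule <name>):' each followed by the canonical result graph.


O:
nodes: 0:b, 1:c, 2:c, 3:c, 4:a
edges: (0,1,1); (2,4,1); (3,2,1)
branch 1 (rule r1):
nodes: 0:b, 2:c, 3:c, 4:a
edges: (0,2,1); (2,4,1); (3,2,1)
branch 2 (rule r2):
nodes: 0:b, 1:c, 3:c, 4:a
edges: (0,1,1); (3,4,2)


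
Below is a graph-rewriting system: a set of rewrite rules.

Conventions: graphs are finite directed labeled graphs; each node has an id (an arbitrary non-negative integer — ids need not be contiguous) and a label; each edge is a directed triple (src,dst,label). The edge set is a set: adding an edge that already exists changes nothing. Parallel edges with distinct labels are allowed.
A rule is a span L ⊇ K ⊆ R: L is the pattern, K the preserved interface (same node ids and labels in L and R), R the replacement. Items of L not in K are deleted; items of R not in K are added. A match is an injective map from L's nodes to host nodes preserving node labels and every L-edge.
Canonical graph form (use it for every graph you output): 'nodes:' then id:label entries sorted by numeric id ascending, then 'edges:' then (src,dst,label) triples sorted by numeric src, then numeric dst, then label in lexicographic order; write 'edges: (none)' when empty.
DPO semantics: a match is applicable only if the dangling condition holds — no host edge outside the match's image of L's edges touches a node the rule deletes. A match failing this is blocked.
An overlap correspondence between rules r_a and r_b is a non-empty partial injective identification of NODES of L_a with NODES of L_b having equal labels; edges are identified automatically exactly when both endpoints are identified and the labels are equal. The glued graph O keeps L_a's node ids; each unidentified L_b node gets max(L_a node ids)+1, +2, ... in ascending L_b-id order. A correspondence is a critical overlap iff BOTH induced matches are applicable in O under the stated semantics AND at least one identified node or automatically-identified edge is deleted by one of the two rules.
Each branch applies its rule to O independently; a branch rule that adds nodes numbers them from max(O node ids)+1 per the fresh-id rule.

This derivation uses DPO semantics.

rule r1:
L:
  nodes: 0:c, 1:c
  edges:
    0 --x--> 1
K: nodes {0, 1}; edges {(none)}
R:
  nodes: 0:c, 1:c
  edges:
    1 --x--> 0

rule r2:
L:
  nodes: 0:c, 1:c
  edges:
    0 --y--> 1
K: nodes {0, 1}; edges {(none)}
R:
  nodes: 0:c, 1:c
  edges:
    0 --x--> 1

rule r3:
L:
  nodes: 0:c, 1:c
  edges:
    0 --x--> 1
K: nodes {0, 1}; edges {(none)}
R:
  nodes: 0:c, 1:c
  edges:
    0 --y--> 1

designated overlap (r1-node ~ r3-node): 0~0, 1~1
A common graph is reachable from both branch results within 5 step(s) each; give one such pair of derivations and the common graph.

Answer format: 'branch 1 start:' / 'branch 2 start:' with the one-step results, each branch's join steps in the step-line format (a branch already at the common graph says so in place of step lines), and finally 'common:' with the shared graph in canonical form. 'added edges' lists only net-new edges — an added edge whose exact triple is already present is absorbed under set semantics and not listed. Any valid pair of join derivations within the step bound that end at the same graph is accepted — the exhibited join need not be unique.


branch 1 start:
nodes: 0:c, 1:c
edges: (1,0,x)
branch 2 start:
nodes: 0:c, 1:c
edges: (0,1,y)
branch 1 step 1: rule r1; match: 0->1, 1->0; deleted nodes (none); deleted edges (1,0,x); added nodes (none); added edges (0,1,x); result: nodes: 0:c, 1:c edges: (0,1,x)
branch 2 step 1: rule r2; match: 0->0, 1->1; deleted nodes (none); deleted edges (0,1,y); added nodes (none); added edges (0,1,x); result: nodes: 0:c, 1:c edges: (0,1,x)
common:
nodes: 0:c, 1:c
edges: (0,1,x)


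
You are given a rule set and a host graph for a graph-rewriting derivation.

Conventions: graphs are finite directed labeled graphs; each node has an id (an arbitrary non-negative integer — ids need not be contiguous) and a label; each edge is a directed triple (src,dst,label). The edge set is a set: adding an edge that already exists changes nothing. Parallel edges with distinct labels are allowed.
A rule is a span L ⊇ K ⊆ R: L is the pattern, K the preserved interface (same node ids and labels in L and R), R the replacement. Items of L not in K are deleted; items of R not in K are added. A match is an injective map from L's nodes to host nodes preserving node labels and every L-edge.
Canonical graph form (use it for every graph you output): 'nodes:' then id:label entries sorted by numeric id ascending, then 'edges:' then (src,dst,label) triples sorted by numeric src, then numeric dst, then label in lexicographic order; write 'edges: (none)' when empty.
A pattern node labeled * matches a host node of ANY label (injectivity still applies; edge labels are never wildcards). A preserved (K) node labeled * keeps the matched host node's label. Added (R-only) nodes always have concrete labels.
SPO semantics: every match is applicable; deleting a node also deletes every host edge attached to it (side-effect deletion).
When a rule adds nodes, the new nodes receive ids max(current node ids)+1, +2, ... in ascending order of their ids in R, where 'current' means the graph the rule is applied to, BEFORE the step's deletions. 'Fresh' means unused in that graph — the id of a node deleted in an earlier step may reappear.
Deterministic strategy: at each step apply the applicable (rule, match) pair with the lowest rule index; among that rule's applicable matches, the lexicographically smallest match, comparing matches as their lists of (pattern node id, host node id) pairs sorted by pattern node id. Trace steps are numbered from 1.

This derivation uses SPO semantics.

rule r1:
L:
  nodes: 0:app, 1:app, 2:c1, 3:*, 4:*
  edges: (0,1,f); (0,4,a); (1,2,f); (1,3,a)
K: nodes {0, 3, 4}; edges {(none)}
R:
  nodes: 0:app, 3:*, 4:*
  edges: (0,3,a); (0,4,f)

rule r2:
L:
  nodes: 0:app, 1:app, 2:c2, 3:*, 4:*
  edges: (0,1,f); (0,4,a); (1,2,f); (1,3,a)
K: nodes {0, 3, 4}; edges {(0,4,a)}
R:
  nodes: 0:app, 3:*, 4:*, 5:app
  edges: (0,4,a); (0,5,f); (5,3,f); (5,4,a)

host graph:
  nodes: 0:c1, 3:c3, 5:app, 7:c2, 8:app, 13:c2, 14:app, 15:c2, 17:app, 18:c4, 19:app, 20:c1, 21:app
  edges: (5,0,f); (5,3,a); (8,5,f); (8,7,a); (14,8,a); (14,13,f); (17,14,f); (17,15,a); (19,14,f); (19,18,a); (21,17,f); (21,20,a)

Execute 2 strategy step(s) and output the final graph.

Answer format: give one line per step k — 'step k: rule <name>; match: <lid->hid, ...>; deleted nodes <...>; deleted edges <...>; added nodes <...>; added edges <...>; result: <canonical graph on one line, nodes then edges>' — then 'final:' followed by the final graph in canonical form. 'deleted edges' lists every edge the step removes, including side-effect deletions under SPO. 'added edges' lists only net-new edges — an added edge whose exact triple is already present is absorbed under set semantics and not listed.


step 1: rule r1; match: 0->8, 1->5, 2->0, 3->3, 4->7; deleted nodes 0, 5; deleted edges (5,0,f); (5,3,a); (8,5,f); (8,7,a); added nodes (none); added edges (8,3,a); (8,7,f); result: nodes: 3:c3, 7:c2, 8:app, 13:c2, 14:app, 15:c2, 17:app, 18:c4, 19:app, 20:c1, 21:app edges: (8,3,a); (8,7,f); (14,8,a); (14,13,f); (17,14,f); (17,15,a); (19,14,f); (19,18,a); (21,17,f); (21,20,a)
step 2: rule r2; match: 0->17, 1->14, 2->13, 3->8, 4->15; deleted nodes 13, 14; deleted edges (14,8,a); (14,13,f); (17,14,f); (19,14,f); added nodes 22; added edges (17,22,f); (22,8,f); (22,15,a); result: nodes: 3:c3, 7:c2, 8:app, 15:c2, 17:app, 18:c4, 19:app, 20:c1, 21:app, 22:app edges: (8,3,a); (8,7,f); (17,15,a); (17,22,f); (19,18,a); (21,17,f); (21,20,a); (22,8,f); (22,15,a)
final:
nodes: 3:c3, 7:c2, 8:app, 15:c2, 17:app, 18:c4, 19:app, 20:c1, 21:app, 22:app
edges: (8,3,a); (8,7,f); (17,15,a); (17,22,f); (19,18,a); (21,17,f); (21,20,a); (22,8,f); (22,15,a)


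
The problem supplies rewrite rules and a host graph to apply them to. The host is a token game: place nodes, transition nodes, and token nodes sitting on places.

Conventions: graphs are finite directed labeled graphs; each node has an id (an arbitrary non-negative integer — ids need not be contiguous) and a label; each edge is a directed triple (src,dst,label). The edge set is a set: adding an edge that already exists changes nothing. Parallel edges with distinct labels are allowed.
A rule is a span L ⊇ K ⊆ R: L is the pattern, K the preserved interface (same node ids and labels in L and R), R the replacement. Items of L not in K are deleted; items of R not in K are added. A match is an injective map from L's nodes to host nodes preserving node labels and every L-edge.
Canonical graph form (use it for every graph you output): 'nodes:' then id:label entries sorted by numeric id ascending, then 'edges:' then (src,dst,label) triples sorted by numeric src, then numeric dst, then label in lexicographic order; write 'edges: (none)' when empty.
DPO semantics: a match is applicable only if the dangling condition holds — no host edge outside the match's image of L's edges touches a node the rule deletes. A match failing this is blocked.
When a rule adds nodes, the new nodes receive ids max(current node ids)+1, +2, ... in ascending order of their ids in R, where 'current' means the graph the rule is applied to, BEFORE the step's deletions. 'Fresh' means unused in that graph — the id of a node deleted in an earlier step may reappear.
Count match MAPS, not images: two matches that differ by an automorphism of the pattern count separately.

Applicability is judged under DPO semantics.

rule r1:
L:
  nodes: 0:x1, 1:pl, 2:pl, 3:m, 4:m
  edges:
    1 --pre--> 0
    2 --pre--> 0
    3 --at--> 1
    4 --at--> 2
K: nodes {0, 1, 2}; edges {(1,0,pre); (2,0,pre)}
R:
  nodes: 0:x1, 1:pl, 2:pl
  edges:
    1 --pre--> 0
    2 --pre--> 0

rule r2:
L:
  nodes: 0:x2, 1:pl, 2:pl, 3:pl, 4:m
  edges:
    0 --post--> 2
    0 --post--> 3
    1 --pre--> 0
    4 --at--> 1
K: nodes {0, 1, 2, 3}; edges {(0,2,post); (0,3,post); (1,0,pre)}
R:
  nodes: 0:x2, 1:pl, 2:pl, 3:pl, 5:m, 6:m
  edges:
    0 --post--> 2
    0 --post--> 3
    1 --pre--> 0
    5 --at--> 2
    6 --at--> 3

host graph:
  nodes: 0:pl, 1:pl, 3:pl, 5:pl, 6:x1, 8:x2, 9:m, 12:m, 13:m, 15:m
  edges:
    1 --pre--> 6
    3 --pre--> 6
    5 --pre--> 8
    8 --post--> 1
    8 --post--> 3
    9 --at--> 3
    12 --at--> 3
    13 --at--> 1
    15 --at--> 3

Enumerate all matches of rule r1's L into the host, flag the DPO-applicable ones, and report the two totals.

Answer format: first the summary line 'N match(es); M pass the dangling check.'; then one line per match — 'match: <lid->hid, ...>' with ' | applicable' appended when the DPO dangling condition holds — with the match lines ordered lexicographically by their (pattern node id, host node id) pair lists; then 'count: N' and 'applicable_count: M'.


6 match(es); 6 pass the dangling check.
match: 0->6, 1->1, 2->3, 3->13, 4->9 | applicable
match: 0->6, 1->1, 2->3, 3->13, 4->12 | applicable
match: 0->6, 1->1, 2->3, 3->13, 4->15 | applicable
match: 0->6, 1->3, 2->1, 3->9, 4->13 | applicable
match: 0->6, 1->3, 2->1, 3->12, 4->13 | applicable
match: 0->6, 1->3, 2->1, 3->15, 4->13 | applicable
count: 6
applicable_count: 6


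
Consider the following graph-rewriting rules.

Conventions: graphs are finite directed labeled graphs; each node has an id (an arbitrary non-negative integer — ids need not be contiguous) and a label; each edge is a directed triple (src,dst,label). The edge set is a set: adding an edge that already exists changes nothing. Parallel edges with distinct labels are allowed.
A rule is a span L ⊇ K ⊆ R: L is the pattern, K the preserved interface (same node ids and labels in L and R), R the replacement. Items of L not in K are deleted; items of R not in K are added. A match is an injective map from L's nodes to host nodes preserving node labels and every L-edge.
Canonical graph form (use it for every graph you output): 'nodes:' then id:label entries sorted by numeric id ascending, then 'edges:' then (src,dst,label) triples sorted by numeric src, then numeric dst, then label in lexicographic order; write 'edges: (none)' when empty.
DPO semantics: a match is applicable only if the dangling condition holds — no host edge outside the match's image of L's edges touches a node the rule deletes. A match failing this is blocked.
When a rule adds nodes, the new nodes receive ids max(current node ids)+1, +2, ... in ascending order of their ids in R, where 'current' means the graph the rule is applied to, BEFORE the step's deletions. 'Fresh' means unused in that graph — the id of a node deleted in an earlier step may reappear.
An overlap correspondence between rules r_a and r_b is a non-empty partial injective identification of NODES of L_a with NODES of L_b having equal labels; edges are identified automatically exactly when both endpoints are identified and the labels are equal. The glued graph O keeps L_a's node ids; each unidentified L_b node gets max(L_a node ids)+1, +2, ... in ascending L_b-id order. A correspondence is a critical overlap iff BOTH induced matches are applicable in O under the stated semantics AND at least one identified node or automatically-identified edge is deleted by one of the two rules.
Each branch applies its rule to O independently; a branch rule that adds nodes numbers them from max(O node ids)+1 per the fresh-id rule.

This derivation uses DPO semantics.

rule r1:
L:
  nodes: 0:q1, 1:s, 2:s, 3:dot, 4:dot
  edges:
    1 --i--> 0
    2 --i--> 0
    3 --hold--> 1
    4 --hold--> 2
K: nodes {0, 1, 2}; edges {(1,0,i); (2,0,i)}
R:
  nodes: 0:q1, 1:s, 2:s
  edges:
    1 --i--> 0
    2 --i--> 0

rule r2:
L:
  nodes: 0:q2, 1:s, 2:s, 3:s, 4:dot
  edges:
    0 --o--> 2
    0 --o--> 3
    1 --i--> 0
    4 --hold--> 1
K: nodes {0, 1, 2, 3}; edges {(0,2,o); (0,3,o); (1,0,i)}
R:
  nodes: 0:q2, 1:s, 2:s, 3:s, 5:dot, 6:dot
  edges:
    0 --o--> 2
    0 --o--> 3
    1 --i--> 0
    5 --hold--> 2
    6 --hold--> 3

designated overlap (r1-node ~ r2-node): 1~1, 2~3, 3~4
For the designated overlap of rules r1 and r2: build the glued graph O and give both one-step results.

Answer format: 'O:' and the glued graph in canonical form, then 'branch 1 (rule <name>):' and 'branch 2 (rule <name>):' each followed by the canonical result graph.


O:
nodes: 0:q1, 1:s, 2:s, 3:dot, 4:dot, 5:q2, 6:s
edges: (1,0,i); (1,5,i); (2,0,i); (3,1,hold); (4,2,hold); (5,2,o); (5,6,o)
branch 1 (rule r1):
nodes: 0:q1, 1:s, 2:s, 5:q2, 6:s
edges: (1,0,i); (1,5,i); (2,0,i); (5,2,o); (5,6,o)
branch 2 (rule r2):
nodes: 0:q1, 1:s, 2:s, 4:dot, 5:q2, 6:s, 7:dot, 8:dot
edges: (1,0,i); (1,5,i); (2,0,i); (4,2,hold); (5,2,o); (5,6,o); (7,6,hold); (8,2,hold)


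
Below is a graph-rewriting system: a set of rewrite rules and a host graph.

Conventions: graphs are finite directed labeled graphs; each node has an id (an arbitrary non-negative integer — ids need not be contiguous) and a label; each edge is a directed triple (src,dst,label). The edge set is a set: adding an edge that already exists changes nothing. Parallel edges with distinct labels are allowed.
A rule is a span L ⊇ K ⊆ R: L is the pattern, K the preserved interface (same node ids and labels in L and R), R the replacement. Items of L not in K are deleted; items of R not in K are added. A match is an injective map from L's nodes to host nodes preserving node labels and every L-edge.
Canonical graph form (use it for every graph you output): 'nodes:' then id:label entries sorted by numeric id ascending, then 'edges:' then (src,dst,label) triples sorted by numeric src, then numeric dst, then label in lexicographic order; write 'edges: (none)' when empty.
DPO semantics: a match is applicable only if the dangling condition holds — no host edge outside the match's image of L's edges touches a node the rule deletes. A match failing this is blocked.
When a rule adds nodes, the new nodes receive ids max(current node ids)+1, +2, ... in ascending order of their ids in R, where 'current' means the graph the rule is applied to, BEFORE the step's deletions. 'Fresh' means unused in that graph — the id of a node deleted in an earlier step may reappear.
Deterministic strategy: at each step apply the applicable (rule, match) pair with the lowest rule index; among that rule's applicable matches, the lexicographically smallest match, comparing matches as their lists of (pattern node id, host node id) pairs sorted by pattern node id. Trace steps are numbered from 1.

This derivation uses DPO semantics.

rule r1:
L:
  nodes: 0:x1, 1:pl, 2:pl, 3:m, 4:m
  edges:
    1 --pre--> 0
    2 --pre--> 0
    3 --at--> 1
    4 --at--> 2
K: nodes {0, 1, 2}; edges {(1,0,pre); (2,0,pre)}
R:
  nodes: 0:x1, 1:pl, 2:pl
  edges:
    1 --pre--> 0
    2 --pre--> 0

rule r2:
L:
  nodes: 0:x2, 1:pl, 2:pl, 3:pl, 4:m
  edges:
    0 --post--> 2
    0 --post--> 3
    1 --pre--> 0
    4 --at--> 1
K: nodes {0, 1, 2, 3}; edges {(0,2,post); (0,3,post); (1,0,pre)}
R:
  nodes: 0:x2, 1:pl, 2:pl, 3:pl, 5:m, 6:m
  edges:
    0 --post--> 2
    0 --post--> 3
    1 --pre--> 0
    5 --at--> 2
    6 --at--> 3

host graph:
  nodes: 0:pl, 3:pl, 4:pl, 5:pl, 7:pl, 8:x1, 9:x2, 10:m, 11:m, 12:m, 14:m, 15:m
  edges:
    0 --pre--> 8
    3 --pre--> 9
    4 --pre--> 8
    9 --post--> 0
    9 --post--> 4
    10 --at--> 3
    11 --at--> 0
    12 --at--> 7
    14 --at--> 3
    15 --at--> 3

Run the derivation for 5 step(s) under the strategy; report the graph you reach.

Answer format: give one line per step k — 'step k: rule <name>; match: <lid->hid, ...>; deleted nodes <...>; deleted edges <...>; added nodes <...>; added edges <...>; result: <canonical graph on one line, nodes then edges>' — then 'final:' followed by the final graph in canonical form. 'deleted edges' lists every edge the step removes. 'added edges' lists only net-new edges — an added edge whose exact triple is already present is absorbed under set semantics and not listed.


step 1: rule r2; match: 0->9, 1->3, 2->0, 3->4, 4->10; deleted nodes 10; deleted edges (10,3,at); added nodes 16, 17; added edges (16,0,at); (17,4,at); result: nodes: 0:pl, 3:pl, 4:pl, 5:pl, 7:pl, 8:x1, 9:x2, 11:m, 12:m, 14:m, 15:m, 16:m, 17:m edges: (0,8,pre); (3,9,pre); (4,8,pre); (9,0,post); (9,4,post); (11,0,at); (12,7,at); (14,3,at); (15,3,at); (16,0,at); (17,4,at)
step 2: rule r1; match: 0->8, 1->0, 2->4, 3->11, 4->17; deleted nodes 11, 17; deleted edges (11,0,at); (17,4,at); added nodes (none); added edges (none); result: nodes: 0:pl, 3:pl, 4:pl, 5:pl, 7:pl, 8:x1, 9:x2, 12:m, 14:m, 15:m, 16:m edges: (0,8,pre); (3,9,pre); (4,8,pre); (9,0,post); (9,4,post); (12,7,at); (14,3,at); (15,3,at); (16,0,at)
step 3: rule r2; match: 0->9, 1->3, 2->0, 3->4, 4->14; deleted nodes 14; deleted edges (14,3,at); added nodes 17, 18; added edges (17,0,at); (18,4,at); result: nodes: 0:pl, 3:pl, 4:pl, 5:pl, 7:pl, 8:x1, 9:x2, 12:m, 15:m, 16:m, 17:m, 18:m edges: (0,8,pre); (3,9,pre); (4,8,pre); (9,0,post); (9,4,post); (12,7,at); (15,3,at); (16,0,at); (17,0,at); (18,4,at)
step 4: rule r1; match: 0->8, 1->0, 2->4, 3->16, 4->18; deleted nodes 16, 18; deleted edges (16,0,at); (18,4,at); added nodes (none); added edges (none); result: nodes: 0:pl, 3:pl, 4:pl, 5:pl, 7:pl, 8:x1, 9:x2, 12:m, 15:m, 17:m edges: (0,8,pre); (3,9,pre); (4,8,pre); (9,0,post); (9,4,post); (12,7,at); (15,3,at); (17,0,at)
step 5: rule r2; match: 0->9, 1->3, 2->0, 3->4, 4->15; deleted nodes 15; deleted edges (15,3,at); added nodes 18, 19; added edges (18,0,at); (19,4,at); result: nodes: 0:pl, 3:pl, 4:pl, 5:pl, 7:pl, 8:x1, 9:x2, 12:m, 17:m, 18:m, 19:m edges: (0,8,pre); (3,9,pre); (4,8,pre); (9,0,post); (9,4,post); (12,7,at); (17,0,at); (18,0,at); (19,4,at)
final:
nodes: 0:pl, 3:pl, 4:pl, 5:pl, 7:pl, 8:x1, 9:x2, 12:m, 17:m, 18:m, 19:m
edges: (0,8,pre); (3,9,pre); (4,8,pre); (9,0,post); (9,4,post); (12,7,at); (17,0,at); (18,0,at); (19,4,at)


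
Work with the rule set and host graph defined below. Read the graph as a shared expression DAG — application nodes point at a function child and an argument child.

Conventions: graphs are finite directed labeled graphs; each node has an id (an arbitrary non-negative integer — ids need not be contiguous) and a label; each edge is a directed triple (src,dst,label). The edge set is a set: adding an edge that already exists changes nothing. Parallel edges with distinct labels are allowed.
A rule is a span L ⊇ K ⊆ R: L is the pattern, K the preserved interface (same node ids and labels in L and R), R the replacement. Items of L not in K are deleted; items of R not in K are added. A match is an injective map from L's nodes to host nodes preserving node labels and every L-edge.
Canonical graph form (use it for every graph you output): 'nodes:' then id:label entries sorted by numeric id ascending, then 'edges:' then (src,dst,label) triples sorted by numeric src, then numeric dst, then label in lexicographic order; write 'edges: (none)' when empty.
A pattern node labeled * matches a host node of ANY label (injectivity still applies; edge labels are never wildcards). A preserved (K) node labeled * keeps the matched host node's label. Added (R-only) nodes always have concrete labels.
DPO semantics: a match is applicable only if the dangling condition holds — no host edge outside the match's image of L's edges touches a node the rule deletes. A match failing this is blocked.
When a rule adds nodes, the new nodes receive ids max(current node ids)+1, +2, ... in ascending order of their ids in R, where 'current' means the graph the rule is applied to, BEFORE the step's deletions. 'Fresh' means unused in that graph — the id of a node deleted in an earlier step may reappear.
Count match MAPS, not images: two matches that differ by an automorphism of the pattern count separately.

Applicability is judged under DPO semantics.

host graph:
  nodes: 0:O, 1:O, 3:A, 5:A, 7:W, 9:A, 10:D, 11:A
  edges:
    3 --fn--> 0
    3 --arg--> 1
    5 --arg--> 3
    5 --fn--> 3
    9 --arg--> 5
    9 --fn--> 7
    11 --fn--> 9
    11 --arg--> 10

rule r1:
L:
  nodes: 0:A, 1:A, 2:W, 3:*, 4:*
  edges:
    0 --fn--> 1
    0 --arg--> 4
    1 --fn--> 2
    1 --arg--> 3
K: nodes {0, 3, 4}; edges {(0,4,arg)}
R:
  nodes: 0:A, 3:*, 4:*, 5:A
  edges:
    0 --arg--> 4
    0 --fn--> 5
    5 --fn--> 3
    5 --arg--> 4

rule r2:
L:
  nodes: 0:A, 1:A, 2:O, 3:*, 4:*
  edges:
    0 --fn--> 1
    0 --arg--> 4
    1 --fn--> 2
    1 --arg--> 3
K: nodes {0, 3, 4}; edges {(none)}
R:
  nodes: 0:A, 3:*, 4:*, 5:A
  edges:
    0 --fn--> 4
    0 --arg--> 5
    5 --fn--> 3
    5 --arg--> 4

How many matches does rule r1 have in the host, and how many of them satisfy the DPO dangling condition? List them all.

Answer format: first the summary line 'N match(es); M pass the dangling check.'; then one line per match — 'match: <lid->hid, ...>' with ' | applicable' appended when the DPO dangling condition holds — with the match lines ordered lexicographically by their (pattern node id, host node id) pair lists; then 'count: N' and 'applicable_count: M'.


1 match(es); 1 pass the dangling check.
match: 0->11, 1->9, 2->7, 3->5, 4->10 | applicable
count: 1
applicable_count: 1


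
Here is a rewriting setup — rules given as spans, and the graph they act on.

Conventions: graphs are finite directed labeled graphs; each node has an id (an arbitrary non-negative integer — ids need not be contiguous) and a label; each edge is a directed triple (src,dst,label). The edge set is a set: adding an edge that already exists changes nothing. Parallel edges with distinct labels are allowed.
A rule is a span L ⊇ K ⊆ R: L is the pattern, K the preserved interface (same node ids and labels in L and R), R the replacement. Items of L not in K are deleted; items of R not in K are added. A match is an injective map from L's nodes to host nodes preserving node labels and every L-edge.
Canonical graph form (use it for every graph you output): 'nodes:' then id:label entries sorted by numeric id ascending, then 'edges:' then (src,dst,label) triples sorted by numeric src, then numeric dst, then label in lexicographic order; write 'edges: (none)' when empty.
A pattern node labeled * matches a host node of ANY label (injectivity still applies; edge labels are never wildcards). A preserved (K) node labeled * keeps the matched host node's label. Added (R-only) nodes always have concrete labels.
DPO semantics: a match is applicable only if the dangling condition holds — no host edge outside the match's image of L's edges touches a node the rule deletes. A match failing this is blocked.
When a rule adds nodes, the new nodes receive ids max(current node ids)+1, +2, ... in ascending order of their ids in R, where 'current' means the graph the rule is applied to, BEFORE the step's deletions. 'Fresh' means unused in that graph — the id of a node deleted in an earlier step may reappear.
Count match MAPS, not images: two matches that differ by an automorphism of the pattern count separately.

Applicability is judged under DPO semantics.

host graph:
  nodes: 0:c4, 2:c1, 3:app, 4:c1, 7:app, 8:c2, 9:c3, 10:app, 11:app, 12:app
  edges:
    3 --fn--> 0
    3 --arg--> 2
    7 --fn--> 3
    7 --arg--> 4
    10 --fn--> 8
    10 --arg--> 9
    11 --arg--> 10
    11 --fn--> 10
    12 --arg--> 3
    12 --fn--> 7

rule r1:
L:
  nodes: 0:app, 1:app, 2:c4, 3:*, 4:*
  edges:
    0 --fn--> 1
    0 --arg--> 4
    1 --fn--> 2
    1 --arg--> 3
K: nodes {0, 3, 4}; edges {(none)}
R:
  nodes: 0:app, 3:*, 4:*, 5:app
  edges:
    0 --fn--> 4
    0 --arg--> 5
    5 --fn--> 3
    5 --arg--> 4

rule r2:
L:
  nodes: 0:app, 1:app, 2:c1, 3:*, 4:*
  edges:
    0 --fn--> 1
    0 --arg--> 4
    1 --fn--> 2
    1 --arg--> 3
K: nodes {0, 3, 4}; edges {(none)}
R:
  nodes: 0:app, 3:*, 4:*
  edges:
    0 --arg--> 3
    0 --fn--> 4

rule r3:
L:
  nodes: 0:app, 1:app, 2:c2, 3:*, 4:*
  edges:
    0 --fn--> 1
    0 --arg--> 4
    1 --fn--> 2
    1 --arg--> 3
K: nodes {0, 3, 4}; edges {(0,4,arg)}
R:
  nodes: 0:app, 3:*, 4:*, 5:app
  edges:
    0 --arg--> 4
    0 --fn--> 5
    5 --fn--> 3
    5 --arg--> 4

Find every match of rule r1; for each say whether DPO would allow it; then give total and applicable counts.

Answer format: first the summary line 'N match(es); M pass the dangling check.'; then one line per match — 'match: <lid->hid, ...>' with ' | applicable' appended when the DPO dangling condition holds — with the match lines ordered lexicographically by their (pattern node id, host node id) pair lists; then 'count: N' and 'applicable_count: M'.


1 match(es); 0 pass the dangling check.
match: 0->7, 1->3, 2->0, 3->2, 4->4
count: 1
applicable_count: 0
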